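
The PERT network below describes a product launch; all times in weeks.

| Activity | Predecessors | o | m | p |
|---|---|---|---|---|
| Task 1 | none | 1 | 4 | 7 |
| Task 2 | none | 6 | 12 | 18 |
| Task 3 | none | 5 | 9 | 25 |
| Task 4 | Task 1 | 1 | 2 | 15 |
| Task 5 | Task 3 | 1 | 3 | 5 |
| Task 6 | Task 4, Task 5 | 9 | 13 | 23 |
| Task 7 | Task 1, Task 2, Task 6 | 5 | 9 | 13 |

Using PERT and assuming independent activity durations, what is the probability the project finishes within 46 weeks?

te_Task 1 = (1 + 4·4 + 7)/6 = 24/6 = 4; σ²_Task 1 = ((7−1)/6)² = 1.000
te_Task 2 = (6 + 4·12 + 18)/6 = 72/6 = 12; σ²_Task 2 = ((18−6)/6)² = 4.000
te_Task 3 = (5 + 4·9 + 25)/6 = 66/6 = 11; σ²_Task 3 = ((25−5)/6)² = 11.111
te_Task 4 = (1 + 4·2 + 15)/6 = 24/6 = 4; σ²_Task 4 = ((15−1)/6)² = 5.444
te_Task 5 = (1 + 4·3 + 5)/6 = 18/6 = 3; σ²_Task 5 = ((5−1)/6)² = 0.444
te_Task 6 = (9 + 4·13 + 23)/6 = 84/6 = 14; σ²_Task 6 = ((23−9)/6)² = 5.444
te_Task 7 = (5 + 4·9 + 13)/6 = 54/6 = 9; σ²_Task 7 = ((13−5)/6)² = 1.778

Forward pass:
ES_Task 1 = 0; EF_Task 1 = 4
ES_Task 2 = 0; EF_Task 2 = 12
ES_Task 3 = 0; EF_Task 3 = 11
ES_Task 4 = 4; EF_Task 4 = 4+4 = 8
ES_Task 5 = 11; EF_Task 5 = 11+3 = 14
ES_Task 6 = max(EF_Task 4=8, EF_Task 5=14) = 14; EF_Task 6 = 14+14 = 28
ES_Task 7 = max(EF_Task 1=4, EF_Task 2=12, EF_Task 6=28) = 28; EF_Task 7 = 28+9 = 37
Expected project duration μ = 37 weeks. Critical path: Task 3 → Task 5 → Task 6 → Task 7.

Variance along critical path = 11.111 + 0.444 + 5.444 + 1.778 = 18.778; σ = √18.778 = 4.333 weeks.
Z = (46 − 37) / 4.333 = 2.077
P(T ≤ 46) = Φ(2.077) ≈ 0.981

0.981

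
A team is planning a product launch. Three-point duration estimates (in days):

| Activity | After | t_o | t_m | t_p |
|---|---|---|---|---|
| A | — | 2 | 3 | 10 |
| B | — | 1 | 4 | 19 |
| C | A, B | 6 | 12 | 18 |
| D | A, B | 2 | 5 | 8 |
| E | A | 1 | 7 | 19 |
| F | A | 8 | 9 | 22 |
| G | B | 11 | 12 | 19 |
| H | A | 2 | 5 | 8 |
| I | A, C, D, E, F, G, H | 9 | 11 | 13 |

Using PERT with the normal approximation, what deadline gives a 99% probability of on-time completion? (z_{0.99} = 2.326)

37.8 days

te_A = (2 + 4·3 + 10)/6 = 24/6 = 4; σ²_A = ((10−2)/6)² = 1.778
te_B = (1 + 4·4 + 19)/6 = 36/6 = 6; σ²_B = ((19−1)/6)² = 9.000
te_C = (6 + 4·12 + 18)/6 = 72/6 = 12; σ²_C = ((18−6)/6)² = 4.000
te_D = (2 + 4·5 + 8)/6 = 30/6 = 5; σ²_D = ((8−2)/6)² = 1.000
te_E = (1 + 4·7 + 19)/6 = 48/6 = 8; σ²_E = ((19−1)/6)² = 9.000
te_F = (8 + 4·9 + 22)/6 = 66/6 = 11; σ²_F = ((22−8)/6)² = 5.444
te_G = (11 + 4·12 + 19)/6 = 78/6 = 13; σ²_G = ((19−11)/6)² = 1.778
te_H = (2 + 4·5 + 8)/6 = 30/6 = 5; σ²_H = ((8−2)/6)² = 1.000
te_I = (9 + 4·11 + 13)/6 = 66/6 = 11; σ²_I = ((13−9)/6)² = 0.444

Forward pass:
ES_A = 0; EF_A = 4
ES_B = 0; EF_B = 6
ES_C = max(EF_A=4, EF_B=6) = 6; EF_C = 6+12 = 18
ES_D = max(EF_A=4, EF_B=6) = 6; EF_D = 6+5 = 11
ES_E = 4; EF_E = 4+8 = 12
ES_F = 4; EF_F = 4+11 = 15
ES_G = 6; EF_G = 6+13 = 19
ES_H = 4; EF_H = 4+5 = 9
ES_I = max(EF_A=4, EF_C=18, EF_D=11, EF_E=12, EF_F=15, EF_G=19, EF_H=9) = 19; EF_I = 19+11 = 30
Expected project duration μ = 30 days. Critical path: B → G → I.

Variance along critical path = 9.000 + 1.778 + 0.444 = 11.222; σ = 3.350 days.
D = μ + z·σ = 30 + 2.326·3.350 = 37.8 days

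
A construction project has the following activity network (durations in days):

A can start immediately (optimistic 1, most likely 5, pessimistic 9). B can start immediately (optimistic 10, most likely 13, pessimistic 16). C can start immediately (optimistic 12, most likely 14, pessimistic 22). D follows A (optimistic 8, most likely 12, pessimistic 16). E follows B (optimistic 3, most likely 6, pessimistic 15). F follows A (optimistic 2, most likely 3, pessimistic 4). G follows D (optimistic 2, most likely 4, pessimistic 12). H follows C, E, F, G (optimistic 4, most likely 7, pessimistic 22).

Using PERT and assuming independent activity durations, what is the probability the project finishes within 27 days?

te_A = (1 + 4·5 + 9)/6 = 30/6 = 5; σ²_A = ((9−1)/6)² = 1.778
te_B = (10 + 4·13 + 16)/6 = 78/6 = 13; σ²_B = ((16−10)/6)² = 1.000
te_C = (12 + 4·14 + 22)/6 = 90/6 = 15; σ²_C = ((22−12)/6)² = 2.778
te_D = (8 + 4·12 + 16)/6 = 72/6 = 12; σ²_D = ((16−8)/6)² = 1.778
te_E = (3 + 4·6 + 15)/6 = 42/6 = 7; σ²_E = ((15−3)/6)² = 4.000
te_F = (2 + 4·3 + 4)/6 = 18/6 = 3; σ²_F = ((4−2)/6)² = 0.111
te_G = (2 + 4·4 + 12)/6 = 30/6 = 5; σ²_G = ((12−2)/6)² = 2.778
te_H = (4 + 4·7 + 22)/6 = 54/6 = 9; σ²_H = ((22−4)/6)² = 9.000

Forward pass:
ES_A = 0; EF_A = 5
ES_B = 0; EF_B = 13
ES_C = 0; EF_C = 15
ES_D = 5; EF_D = 5+12 = 17
ES_E = 13; EF_E = 13+7 = 20
ES_F = 5; EF_F = 5+3 = 8
ES_G = 17; EF_G = 17+5 = 22
ES_H = max(EF_C=15, EF_E=20, EF_F=8, EF_G=22) = 22; EF_H = 22+9 = 31
Expected project duration μ = 31 days. Critical path: A → D → G → H.

Variance along critical path = 1.778 + 1.778 + 2.778 + 9.000 = 15.333; σ = √15.333 = 3.916 days.
Z = (27 − 31) / 3.916 = -1.022
P(T ≤ 27) = Φ(-1.022) ≈ 0.154

0.154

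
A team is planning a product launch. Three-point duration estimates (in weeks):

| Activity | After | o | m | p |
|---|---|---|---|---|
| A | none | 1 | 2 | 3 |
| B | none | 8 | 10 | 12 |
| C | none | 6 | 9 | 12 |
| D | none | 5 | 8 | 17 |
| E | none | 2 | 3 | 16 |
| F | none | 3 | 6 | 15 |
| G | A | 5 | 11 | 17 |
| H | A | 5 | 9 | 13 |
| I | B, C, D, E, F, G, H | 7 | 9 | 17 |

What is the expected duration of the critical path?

23 weeks

te_A = (1 + 4·2 + 3)/6 = 12/6 = 2
te_B = (8 + 4·10 + 12)/6 = 60/6 = 10
te_C = (6 + 4·9 + 12)/6 = 54/6 = 9
te_D = (5 + 4·8 + 17)/6 = 54/6 = 9
te_E = (2 + 4·3 + 16)/6 = 30/6 = 5
te_F = (3 + 4·6 + 15)/6 = 42/6 = 7
te_G = (5 + 4·11 + 17)/6 = 66/6 = 11
te_H = (5 + 4·9 + 13)/6 = 54/6 = 9
te_I = (7 + 4·9 + 17)/6 = 60/6 = 10

Forward pass:
ES_A = 0; EF_A = 2
ES_B = 0; EF_B = 10
ES_C = 0; EF_C = 9
ES_D = 0; EF_D = 9
ES_E = 0; EF_E = 5
ES_F = 0; EF_F = 7
ES_G = 2; EF_G = 2+11 = 13
ES_H = 2; EF_H = 2+9 = 11
ES_I = max(EF_B=10, EF_C=9, EF_D=9, EF_E=5, EF_F=7, EF_G=13, EF_H=11) = 13; EF_I = 13+10 = 23
Expected project duration μ = 23 weeks. Critical path: A → G → I.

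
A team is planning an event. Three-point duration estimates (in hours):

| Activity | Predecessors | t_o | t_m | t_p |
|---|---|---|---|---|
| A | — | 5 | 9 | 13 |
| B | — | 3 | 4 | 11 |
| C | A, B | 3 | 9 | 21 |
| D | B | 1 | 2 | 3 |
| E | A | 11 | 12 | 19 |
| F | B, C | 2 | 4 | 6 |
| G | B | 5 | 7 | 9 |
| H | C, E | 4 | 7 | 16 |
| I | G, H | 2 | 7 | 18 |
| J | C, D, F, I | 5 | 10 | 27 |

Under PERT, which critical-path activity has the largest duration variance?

J

te_A = (5 + 4·9 + 13)/6 = 54/6 = 9; σ²_A = ((13−5)/6)² = 1.778
te_B = (3 + 4·4 + 11)/6 = 30/6 = 5; σ²_B = ((11−3)/6)² = 1.778
te_C = (3 + 4·9 + 21)/6 = 60/6 = 10; σ²_C = ((21−3)/6)² = 9.000
te_D = (1 + 4·2 + 3)/6 = 12/6 = 2; σ²_D = ((3−1)/6)² = 0.111
te_E = (11 + 4·12 + 19)/6 = 78/6 = 13; σ²_E = ((19−11)/6)² = 1.778
te_F = (2 + 4·4 + 6)/6 = 24/6 = 4; σ²_F = ((6−2)/6)² = 0.444
te_G = (5 + 4·7 + 9)/6 = 42/6 = 7; σ²_G = ((9−5)/6)² = 0.444
te_H = (4 + 4·7 + 16)/6 = 48/6 = 8; σ²_H = ((16−4)/6)² = 4.000
te_I = (2 + 4·7 + 18)/6 = 48/6 = 8; σ²_I = ((18−2)/6)² = 7.111
te_J = (5 + 4·10 + 27)/6 = 72/6 = 12; σ²_J = ((27−5)/6)² = 13.444

Forward pass:
ES_A = 0; EF_A = 9
ES_B = 0; EF_B = 5
ES_C = max(EF_A=9, EF_B=5) = 9; EF_C = 9+10 = 19
ES_D = 5; EF_D = 5+2 = 7
ES_E = 9; EF_E = 9+13 = 22
ES_F = max(EF_B=5, EF_C=19) = 19; EF_F = 19+4 = 23
ES_G = 5; EF_G = 5+7 = 12
ES_H = max(EF_C=19, EF_E=22) = 22; EF_H = 22+8 = 30
ES_I = max(EF_G=12, EF_H=30) = 30; EF_I = 30+8 = 38
ES_J = max(EF_C=19, EF_D=7, EF_F=23, EF_I=38) = 38; EF_J = 38+12 = 50
Expected project duration μ = 50 hours. Critical path: A → E → H → I → J.

Variances on critical path: σ²_A=1.778, σ²_E=1.778, σ²_H=4.000, σ²_I=7.111, σ²_J=13.444.
Largest is σ²_J = 13.444.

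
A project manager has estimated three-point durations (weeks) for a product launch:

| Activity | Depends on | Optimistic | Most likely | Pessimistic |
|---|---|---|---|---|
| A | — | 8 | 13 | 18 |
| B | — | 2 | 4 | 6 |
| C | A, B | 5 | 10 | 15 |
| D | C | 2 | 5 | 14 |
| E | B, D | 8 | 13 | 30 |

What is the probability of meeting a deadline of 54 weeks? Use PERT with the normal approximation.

0.981

te_A = (8 + 4·13 + 18)/6 = 78/6 = 13; σ²_A = ((18−8)/6)² = 2.778
te_B = (2 + 4·4 + 6)/6 = 24/6 = 4; σ²_B = ((6−2)/6)² = 0.444
te_C = (5 + 4·10 + 15)/6 = 60/6 = 10; σ²_C = ((15−5)/6)² = 2.778
te_D = (2 + 4·5 + 14)/6 = 36/6 = 6; σ²_D = ((14−2)/6)² = 4.000
te_E = (8 + 4·13 + 30)/6 = 90/6 = 15; σ²_E = ((30−8)/6)² = 13.444

Forward pass:
ES_A = 0; EF_A = 13
ES_B = 0; EF_B = 4
ES_C = max(EF_A=13, EF_B=4) = 13; EF_C = 13+10 = 23
ES_D = 23; EF_D = 23+6 = 29
ES_E = max(EF_B=4, EF_D=29) = 29; EF_E = 29+15 = 44
Expected project duration μ = 44 weeks. Critical path: A → C → D → E.

Variance along critical path = 2.778 + 2.778 + 4.000 + 13.444 = 23.000; σ = √23.000 = 4.796 weeks.
Z = (54 − 44) / 4.796 = 2.085
P(T ≤ 54) = Φ(2.085) ≈ 0.981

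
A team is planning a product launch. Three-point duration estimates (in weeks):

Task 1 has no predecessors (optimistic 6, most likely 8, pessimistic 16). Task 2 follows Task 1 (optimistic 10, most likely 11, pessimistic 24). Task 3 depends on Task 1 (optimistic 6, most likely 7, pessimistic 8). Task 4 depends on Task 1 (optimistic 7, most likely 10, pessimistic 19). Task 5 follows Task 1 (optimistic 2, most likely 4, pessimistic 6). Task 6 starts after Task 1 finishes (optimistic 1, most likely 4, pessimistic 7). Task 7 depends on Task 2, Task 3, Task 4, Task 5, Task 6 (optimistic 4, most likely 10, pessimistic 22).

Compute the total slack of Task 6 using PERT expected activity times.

9 weeks

te_Task 1 = (6 + 4·8 + 16)/6 = 54/6 = 9
te_Task 2 = (10 + 4·11 + 24)/6 = 78/6 = 13
te_Task 3 = (6 + 4·7 + 8)/6 = 42/6 = 7
te_Task 4 = (7 + 4·10 + 19)/6 = 66/6 = 11
te_Task 5 = (2 + 4·4 + 6)/6 = 24/6 = 4
te_Task 6 = (1 + 4·4 + 7)/6 = 24/6 = 4
te_Task 7 = (4 + 4·10 + 22)/6 = 66/6 = 11

Forward pass:
ES_Task 1 = 0; EF_Task 1 = 9
ES_Task 2 = 9; EF_Task 2 = 9+13 = 22
ES_Task 3 = 9; EF_Task 3 = 9+7 = 16
ES_Task 4 = 9; EF_Task 4 = 9+11 = 20
ES_Task 5 = 9; EF_Task 5 = 9+4 = 13
ES_Task 6 = 9; EF_Task 6 = 9+4 = 13
ES_Task 7 = max(EF_Task 2=22, EF_Task 3=16, EF_Task 4=20, EF_Task 5=13, EF_Task 6=13) = 22; EF_Task 7 = 22+11 = 33
Expected project duration μ = 33 weeks. Critical path: Task 1 → Task 2 → Task 7.

Backward pass:
LF_Task 7 = 33; LS_Task 7 = 33−11 = 22
LF_Task 6 = LS_Task 7 = 22; LS_Task 6 = 22−4 = 18
LF_Task 5 = LS_Task 7 = 22; LS_Task 5 = 22−4 = 18
LF_Task 4 = LS_Task 7 = 22; LS_Task 4 = 22−11 = 11
LF_Task 3 = LS_Task 7 = 22; LS_Task 3 = 22−7 = 15
LF_Task 2 = LS_Task 7 = 22; LS_Task 2 = 22−13 = 9
LF_Task 1 = min(LS_Task 2=9, LS_Task 3=15, LS_Task 4=11, LS_Task 5=18, LS_Task 6=18) = 9; LS_Task 1 = 9−9 = 0
Slack_Task 6 = LS_Task 6 − ES_Task 6 = 18 − 9 = 9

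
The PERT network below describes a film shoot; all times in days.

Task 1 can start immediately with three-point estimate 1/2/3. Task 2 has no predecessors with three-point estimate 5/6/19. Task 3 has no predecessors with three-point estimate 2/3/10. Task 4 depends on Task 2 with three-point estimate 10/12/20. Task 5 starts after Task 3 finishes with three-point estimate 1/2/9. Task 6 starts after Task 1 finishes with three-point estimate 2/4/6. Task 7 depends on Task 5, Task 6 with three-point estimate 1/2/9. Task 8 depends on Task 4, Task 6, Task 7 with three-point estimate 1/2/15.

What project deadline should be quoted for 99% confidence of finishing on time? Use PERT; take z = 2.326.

te_Task 1 = (1 + 4·2 + 3)/6 = 12/6 = 2; σ²_Task 1 = ((3−1)/6)² = 0.111
te_Task 2 = (5 + 4·6 + 19)/6 = 48/6 = 8; σ²_Task 2 = ((19−5)/6)² = 5.444
te_Task 3 = (2 + 4·3 + 10)/6 = 24/6 = 4; σ²_Task 3 = ((10−2)/6)² = 1.778
te_Task 4 = (10 + 4·12 + 20)/6 = 78/6 = 13; σ²_Task 4 = ((20−10)/6)² = 2.778
te_Task 5 = (1 + 4·2 + 9)/6 = 18/6 = 3; σ²_Task 5 = ((9−1)/6)² = 1.778
te_Task 6 = (2 + 4·4 + 6)/6 = 24/6 = 4; σ²_Task 6 = ((6−2)/6)² = 0.444
te_Task 7 = (1 + 4·2 + 9)/6 = 18/6 = 3; σ²_Task 7 = ((9−1)/6)² = 1.778
te_Task 8 = (1 + 4·2 + 15)/6 = 24/6 = 4; σ²_Task 8 = ((15−1)/6)² = 5.444

Forward pass:
ES_Task 1 = 0; EF_Task 1 = 2
ES_Task 2 = 0; EF_Task 2 = 8
ES_Task 3 = 0; EF_Task 3 = 4
ES_Task 4 = 8; EF_Task 4 = 8+13 = 21
ES_Task 5 = 4; EF_Task 5 = 4+3 = 7
ES_Task 6 = 2; EF_Task 6 = 2+4 = 6
ES_Task 7 = max(EF_Task 5=7, EF_Task 6=6) = 7; EF_Task 7 = 7+3 = 10
ES_Task 8 = max(EF_Task 4=21, EF_Task 6=6, EF_Task 7=10) = 21; EF_Task 8 = 21+4 = 25
Expected project duration μ = 25 days. Critical path: Task 2 → Task 4 → Task 8.

Variance along critical path = 5.444 + 2.778 + 5.444 = 13.667; σ = 3.697 days.
D = μ + z·σ = 25 + 2.326·3.697 = 33.6 days

33.6 days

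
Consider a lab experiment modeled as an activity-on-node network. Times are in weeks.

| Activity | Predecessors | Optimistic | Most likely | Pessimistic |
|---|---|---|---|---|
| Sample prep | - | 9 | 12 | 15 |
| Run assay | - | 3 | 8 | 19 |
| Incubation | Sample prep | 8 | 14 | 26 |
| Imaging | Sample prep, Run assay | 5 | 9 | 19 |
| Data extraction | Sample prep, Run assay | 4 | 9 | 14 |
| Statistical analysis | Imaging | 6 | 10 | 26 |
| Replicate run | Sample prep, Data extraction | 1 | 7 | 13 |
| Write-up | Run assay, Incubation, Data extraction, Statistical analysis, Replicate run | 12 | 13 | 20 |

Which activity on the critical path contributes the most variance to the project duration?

te_Sample prep = (9 + 4·12 + 15)/6 = 72/6 = 12; σ²_Sample prep = ((15−9)/6)² = 1.000
te_Run assay = (3 + 4·8 + 19)/6 = 54/6 = 9; σ²_Run assay = ((19−3)/6)² = 7.111
te_Incubation = (8 + 4·14 + 26)/6 = 90/6 = 15; σ²_Incubation = ((26−8)/6)² = 9.000
te_Imaging = (5 + 4·9 + 19)/6 = 60/6 = 10; σ²_Imaging = ((19−5)/6)² = 5.444
te_Data extraction = (4 + 4·9 + 14)/6 = 54/6 = 9; σ²_Data extraction = ((14−4)/6)² = 2.778
te_Statistical analysis = (6 + 4·10 + 26)/6 = 72/6 = 12; σ²_Statistical analysis = ((26−6)/6)² = 11.111
te_Replicate run = (1 + 4·7 + 13)/6 = 42/6 = 7; σ²_Replicate run = ((13−1)/6)² = 4.000
te_Write-up = (12 + 4·13 + 20)/6 = 84/6 = 14; σ²_Write-up = ((20−12)/6)² = 1.778

Forward pass:
ES_Sample prep = 0; EF_Sample prep = 12
ES_Run assay = 0; EF_Run assay = 9
ES_Incubation = 12; EF_Incubation = 12+15 = 27
ES_Imaging = max(EF_Sample prep=12, EF_Run assay=9) = 12; EF_Imaging = 12+10 = 22
ES_Data extraction = max(EF_Sample prep=12, EF_Run assay=9) = 12; EF_Data extraction = 12+9 = 21
ES_Statistical analysis = 22; EF_Statistical analysis = 22+12 = 34
ES_Replicate run = max(EF_Sample prep=12, EF_Data extraction=21) = 21; EF_Replicate run = 21+7 = 28
ES_Write-up = max(EF_Run assay=9, EF_Incubation=27, EF_Data extraction=21, EF_Statistical analysis=34, EF_Replicate run=28) = 34; EF_Write-up = 34+14 = 48
Expected project duration μ = 48 weeks. Critical path: Sample prep → Imaging → Statistical analysis → Write-up.

Variances on critical path: σ²_Sample prep=1.000, σ²_Imaging=5.444, σ²_Statistical analysis=11.111, σ²_Write-up=1.778.
Largest is σ²_Statistical analysis = 11.111.

Statistical analysis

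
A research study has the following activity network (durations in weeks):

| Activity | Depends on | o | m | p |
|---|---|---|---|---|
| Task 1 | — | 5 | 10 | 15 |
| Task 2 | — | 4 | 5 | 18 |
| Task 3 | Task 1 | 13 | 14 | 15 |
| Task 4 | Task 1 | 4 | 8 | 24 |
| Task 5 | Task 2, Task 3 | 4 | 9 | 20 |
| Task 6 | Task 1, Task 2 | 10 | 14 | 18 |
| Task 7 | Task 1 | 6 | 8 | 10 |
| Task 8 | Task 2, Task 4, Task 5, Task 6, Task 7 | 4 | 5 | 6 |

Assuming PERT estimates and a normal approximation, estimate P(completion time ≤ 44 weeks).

te_Task 1 = (5 + 4·10 + 15)/6 = 60/6 = 10; σ²_Task 1 = ((15−5)/6)² = 2.778
te_Task 2 = (4 + 4·5 + 18)/6 = 42/6 = 7; σ²_Task 2 = ((18−4)/6)² = 5.444
te_Task 3 = (13 + 4·14 + 15)/6 = 84/6 = 14; σ²_Task 3 = ((15−13)/6)² = 0.111
te_Task 4 = (4 + 4·8 + 24)/6 = 60/6 = 10; σ²_Task 4 = ((24−4)/6)² = 11.111
te_Task 5 = (4 + 4·9 + 20)/6 = 60/6 = 10; σ²_Task 5 = ((20−4)/6)² = 7.111
te_Task 6 = (10 + 4·14 + 18)/6 = 84/6 = 14; σ²_Task 6 = ((18−10)/6)² = 1.778
te_Task 7 = (6 + 4·8 + 10)/6 = 48/6 = 8; σ²_Task 7 = ((10−6)/6)² = 0.444
te_Task 8 = (4 + 4·5 + 6)/6 = 30/6 = 5; σ²_Task 8 = ((6−4)/6)² = 0.111

Forward pass:
ES_Task 1 = 0; EF_Task 1 = 10
ES_Task 2 = 0; EF_Task 2 = 7
ES_Task 3 = 10; EF_Task 3 = 10+14 = 24
ES_Task 4 = 10; EF_Task 4 = 10+10 = 20
ES_Task 5 = max(EF_Task 2=7, EF_Task 3=24) = 24; EF_Task 5 = 24+10 = 34
ES_Task 6 = max(EF_Task 1=10, EF_Task 2=7) = 10; EF_Task 6 = 10+14 = 24
ES_Task 7 = 10; EF_Task 7 = 10+8 = 18
ES_Task 8 = max(EF_Task 2=7, EF_Task 4=20, EF_Task 5=34, EF_Task 6=24, EF_Task 7=18) = 34; EF_Task 8 = 34+5 = 39
Expected project duration μ = 39 weeks. Critical path: Task 1 → Task 3 → Task 5 → Task 8.

Variance along critical path = 2.778 + 0.111 + 7.111 + 0.111 = 10.111; σ = √10.111 = 3.180 weeks.
Z = (44 − 39) / 3.180 = 1.572
P(T ≤ 44) = Φ(1.572) ≈ 0.942

0.942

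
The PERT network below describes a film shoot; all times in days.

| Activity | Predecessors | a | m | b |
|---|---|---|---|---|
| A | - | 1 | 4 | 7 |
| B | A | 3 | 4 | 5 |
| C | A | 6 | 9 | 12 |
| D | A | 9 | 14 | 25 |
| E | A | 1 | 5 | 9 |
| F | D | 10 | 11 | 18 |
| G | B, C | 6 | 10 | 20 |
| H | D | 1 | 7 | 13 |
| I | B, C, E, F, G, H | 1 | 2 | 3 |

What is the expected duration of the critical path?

33 days

te_A = (1 + 4·4 + 7)/6 = 24/6 = 4
te_B = (3 + 4·4 + 5)/6 = 24/6 = 4
te_C = (6 + 4·9 + 12)/6 = 54/6 = 9
te_D = (9 + 4·14 + 25)/6 = 90/6 = 15
te_E = (1 + 4·5 + 9)/6 = 30/6 = 5
te_F = (10 + 4·11 + 18)/6 = 72/6 = 12
te_G = (6 + 4·10 + 20)/6 = 66/6 = 11
te_H = (1 + 4·7 + 13)/6 = 42/6 = 7
te_I = (1 + 4·2 + 3)/6 = 12/6 = 2

Forward pass:
ES_A = 0; EF_A = 4
ES_B = 4; EF_B = 4+4 = 8
ES_C = 4; EF_C = 4+9 = 13
ES_D = 4; EF_D = 4+15 = 19
ES_E = 4; EF_E = 4+5 = 9
ES_F = 19; EF_F = 19+12 = 31
ES_G = max(EF_B=8, EF_C=13) = 13; EF_G = 13+11 = 24
ES_H = 19; EF_H = 19+7 = 26
ES_I = max(EF_B=8, EF_C=13, EF_E=9, EF_F=31, EF_G=24, EF_H=26) = 31; EF_I = 31+2 = 33
Expected project duration μ = 33 days. Critical path: A → D → F → I.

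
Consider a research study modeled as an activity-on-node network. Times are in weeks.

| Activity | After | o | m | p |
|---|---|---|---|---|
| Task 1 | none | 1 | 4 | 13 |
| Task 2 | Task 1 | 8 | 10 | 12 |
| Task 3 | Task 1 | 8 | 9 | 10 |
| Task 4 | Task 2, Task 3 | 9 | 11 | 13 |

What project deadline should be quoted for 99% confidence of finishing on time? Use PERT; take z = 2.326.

te_Task 1 = (1 + 4·4 + 13)/6 = 30/6 = 5; σ²_Task 1 = ((13−1)/6)² = 4.000
te_Task 2 = (8 + 4·10 + 12)/6 = 60/6 = 10; σ²_Task 2 = ((12−8)/6)² = 0.444
te_Task 3 = (8 + 4·9 + 10)/6 = 54/6 = 9; σ²_Task 3 = ((10−8)/6)² = 0.111
te_Task 4 = (9 + 4·11 + 13)/6 = 66/6 = 11; σ²_Task 4 = ((13−9)/6)² = 0.444

Forward pass:
ES_Task 1 = 0; EF_Task 1 = 5
ES_Task 2 = 5; EF_Task 2 = 5+10 = 15
ES_Task 3 = 5; EF_Task 3 = 5+9 = 14
ES_Task 4 = max(EF_Task 2=15, EF_Task 3=14) = 15; EF_Task 4 = 15+11 = 26
Expected project duration μ = 26 weeks. Critical path: Task 1 → Task 2 → Task 4.

Variance along critical path = 4.000 + 0.444 + 0.444 = 4.889; σ = 2.211 weeks.
D = μ + z·σ = 26 + 2.326·2.211 = 31.1 weeks

31.1 weeks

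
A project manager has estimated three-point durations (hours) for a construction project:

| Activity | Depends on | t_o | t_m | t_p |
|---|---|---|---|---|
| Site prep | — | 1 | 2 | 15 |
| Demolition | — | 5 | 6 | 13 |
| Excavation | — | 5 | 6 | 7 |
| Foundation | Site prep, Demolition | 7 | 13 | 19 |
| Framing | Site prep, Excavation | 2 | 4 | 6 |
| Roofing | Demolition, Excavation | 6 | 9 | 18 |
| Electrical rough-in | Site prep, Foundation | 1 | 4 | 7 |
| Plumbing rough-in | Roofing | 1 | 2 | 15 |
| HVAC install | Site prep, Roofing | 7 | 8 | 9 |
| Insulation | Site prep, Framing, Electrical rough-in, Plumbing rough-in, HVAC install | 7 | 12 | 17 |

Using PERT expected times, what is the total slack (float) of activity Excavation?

1 hours

te_Site prep = (1 + 4·2 + 15)/6 = 24/6 = 4
te_Demolition = (5 + 4·6 + 13)/6 = 42/6 = 7
te_Excavation = (5 + 4·6 + 7)/6 = 36/6 = 6
te_Foundation = (7 + 4·13 + 19)/6 = 78/6 = 13
te_Framing = (2 + 4·4 + 6)/6 = 24/6 = 4
te_Roofing = (6 + 4·9 + 18)/6 = 60/6 = 10
te_Electrical rough-in = (1 + 4·4 + 7)/6 = 24/6 = 4
te_Plumbing rough-in = (1 + 4·2 + 15)/6 = 24/6 = 4
te_HVAC install = (7 + 4·8 + 9)/6 = 48/6 = 8
te_Insulation = (7 + 4·12 + 17)/6 = 72/6 = 12

Forward pass:
ES_Site prep = 0; EF_Site prep = 4
ES_Demolition = 0; EF_Demolition = 7
ES_Excavation = 0; EF_Excavation = 6
ES_Foundation = max(EF_Site prep=4, EF_Demolition=7) = 7; EF_Foundation = 7+13 = 20
ES_Framing = max(EF_Site prep=4, EF_Excavation=6) = 6; EF_Framing = 6+4 = 10
ES_Roofing = max(EF_Demolition=7, EF_Excavation=6) = 7; EF_Roofing = 7+10 = 17
ES_Electrical rough-in = max(EF_Site prep=4, EF_Foundation=20) = 20; EF_Electrical rough-in = 20+4 = 24
ES_Plumbing rough-in = 17; EF_Plumbing rough-in = 17+4 = 21
ES_HVAC install = max(EF_Site prep=4, EF_Roofing=17) = 17; EF_HVAC install = 17+8 = 25
ES_Insulation = max(EF_Site prep=4, EF_Framing=10, EF_Electrical rough-in=24, EF_Plumbing rough-in=21, EF_HVAC install=25) = 25; EF_Insulation = 25+12 = 37
Expected project duration μ = 37 hours. Critical path: Demolition → Roofing → HVAC install → Insulation.

Backward pass:
LF_Insulation = 37; LS_Insulation = 37−12 = 25
LF_HVAC install = LS_Insulation = 25; LS_HVAC install = 25−8 = 17
LF_Plumbing rough-in = LS_Insulation = 25; LS_Plumbing rough-in = 25−4 = 21
LF_Electrical rough-in = LS_Insulation = 25; LS_Electrical rough-in = 25−4 = 21
LF_Roofing = min(LS_Plumbing rough-in=21, LS_HVAC install=17) = 17; LS_Roofing = 17−10 = 7
LF_Framing = LS_Insulation = 25; LS_Framing = 25−4 = 21
LF_Foundation = LS_Electrical rough-in = 21; LS_Foundation = 21−13 = 8
LF_Excavation = min(LS_Framing=21, LS_Roofing=7) = 7; LS_Excavation = 7−6 = 1
LF_Demolition = min(LS_Foundation=8, LS_Roofing=7) = 7; LS_Demolition = 7−7 = 0
LF_Site prep = min(LS_Foundation=8, LS_Framing=21, LS_Electrical rough-in=21, LS_HVAC install=17, LS_Insulation=25) = 8; LS_Site prep = 8−4 = 4
Slack_Excavation = LS_Excavation − ES_Excavation = 1 − 0 = 1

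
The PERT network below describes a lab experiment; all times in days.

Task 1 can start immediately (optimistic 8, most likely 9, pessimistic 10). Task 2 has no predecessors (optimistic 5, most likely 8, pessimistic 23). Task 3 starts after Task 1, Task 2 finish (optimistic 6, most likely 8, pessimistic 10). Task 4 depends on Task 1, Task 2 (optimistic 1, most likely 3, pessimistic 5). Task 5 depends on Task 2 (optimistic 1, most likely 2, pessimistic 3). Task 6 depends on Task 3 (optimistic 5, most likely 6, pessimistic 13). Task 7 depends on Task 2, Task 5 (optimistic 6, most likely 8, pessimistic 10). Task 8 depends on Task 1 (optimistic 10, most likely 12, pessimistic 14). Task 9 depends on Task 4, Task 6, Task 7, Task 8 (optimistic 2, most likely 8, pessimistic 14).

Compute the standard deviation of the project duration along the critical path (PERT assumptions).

3.90 days

te_Task 1 = (8 + 4·9 + 10)/6 = 54/6 = 9; σ²_Task 1 = ((10−8)/6)² = 0.111
te_Task 2 = (5 + 4·8 + 23)/6 = 60/6 = 10; σ²_Task 2 = ((23−5)/6)² = 9.000
te_Task 3 = (6 + 4·8 + 10)/6 = 48/6 = 8; σ²_Task 3 = ((10−6)/6)² = 0.444
te_Task 4 = (1 + 4·3 + 5)/6 = 18/6 = 3; σ²_Task 4 = ((5−1)/6)² = 0.444
te_Task 5 = (1 + 4·2 + 3)/6 = 12/6 = 2; σ²_Task 5 = ((3−1)/6)² = 0.111
te_Task 6 = (5 + 4·6 + 13)/6 = 42/6 = 7; σ²_Task 6 = ((13−5)/6)² = 1.778
te_Task 7 = (6 + 4·8 + 10)/6 = 48/6 = 8; σ²_Task 7 = ((10−6)/6)² = 0.444
te_Task 8 = (10 + 4·12 + 14)/6 = 72/6 = 12; σ²_Task 8 = ((14−10)/6)² = 0.444
te_Task 9 = (2 + 4·8 + 14)/6 = 48/6 = 8; σ²_Task 9 = ((14−2)/6)² = 4.000

Forward pass:
ES_Task 1 = 0; EF_Task 1 = 9
ES_Task 2 = 0; EF_Task 2 = 10
ES_Task 3 = max(EF_Task 1=9, EF_Task 2=10) = 10; EF_Task 3 = 10+8 = 18
ES_Task 4 = max(EF_Task 1=9, EF_Task 2=10) = 10; EF_Task 4 = 10+3 = 13
ES_Task 5 = 10; EF_Task 5 = 10+2 = 12
ES_Task 6 = 18; EF_Task 6 = 18+7 = 25
ES_Task 7 = max(EF_Task 2=10, EF_Task 5=12) = 12; EF_Task 7 = 12+8 = 20
ES_Task 8 = 9; EF_Task 8 = 9+12 = 21
ES_Task 9 = max(EF_Task 4=13, EF_Task 6=25, EF_Task 7=20, EF_Task 8=21) = 25; EF_Task 9 = 25+8 = 33
Expected project duration μ = 33 days. Critical path: Task 2 → Task 3 → Task 6 → Task 9.

Variance along critical path = 9.000 + 0.444 + 1.778 + 4.000 = 15.222
σ = √15.222 = 3.902 days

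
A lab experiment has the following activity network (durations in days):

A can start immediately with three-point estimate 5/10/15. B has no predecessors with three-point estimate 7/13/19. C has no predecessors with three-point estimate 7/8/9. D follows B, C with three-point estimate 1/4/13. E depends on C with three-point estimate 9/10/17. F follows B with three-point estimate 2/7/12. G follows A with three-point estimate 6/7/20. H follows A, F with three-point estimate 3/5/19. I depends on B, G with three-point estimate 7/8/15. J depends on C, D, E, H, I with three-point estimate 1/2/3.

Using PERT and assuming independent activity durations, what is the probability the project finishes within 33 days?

te_A = (5 + 4·10 + 15)/6 = 60/6 = 10; σ²_A = ((15−5)/6)² = 2.778
te_B = (7 + 4·13 + 19)/6 = 78/6 = 13; σ²_B = ((19−7)/6)² = 4.000
te_C = (7 + 4·8 + 9)/6 = 48/6 = 8; σ²_C = ((9−7)/6)² = 0.111
te_D = (1 + 4·4 + 13)/6 = 30/6 = 5; σ²_D = ((13−1)/6)² = 4.000
te_E = (9 + 4·10 + 17)/6 = 66/6 = 11; σ²_E = ((17−9)/6)² = 1.778
te_F = (2 + 4·7 + 12)/6 = 42/6 = 7; σ²_F = ((12−2)/6)² = 2.778
te_G = (6 + 4·7 + 20)/6 = 54/6 = 9; σ²_G = ((20−6)/6)² = 5.444
te_H = (3 + 4·5 + 19)/6 = 42/6 = 7; σ²_H = ((19−3)/6)² = 7.111
te_I = (7 + 4·8 + 15)/6 = 54/6 = 9; σ²_I = ((15−7)/6)² = 1.778
te_J = (1 + 4·2 + 3)/6 = 12/6 = 2; σ²_J = ((3−1)/6)² = 0.111

Forward pass:
ES_A = 0; EF_A = 10
ES_B = 0; EF_B = 13
ES_C = 0; EF_C = 8
ES_D = max(EF_B=13, EF_C=8) = 13; EF_D = 13+5 = 18
ES_E = 8; EF_E = 8+11 = 19
ES_F = 13; EF_F = 13+7 = 20
ES_G = 10; EF_G = 10+9 = 19
ES_H = max(EF_A=10, EF_F=20) = 20; EF_H = 20+7 = 27
ES_I = max(EF_B=13, EF_G=19) = 19; EF_I = 19+9 = 28
ES_J = max(EF_C=8, EF_D=18, EF_E=19, EF_H=27, EF_I=28) = 28; EF_J = 28+2 = 30
Expected project duration μ = 30 days. Critical path: A → G → I → J.

Variance along critical path = 2.778 + 5.444 + 1.778 + 0.111 = 10.111; σ = √10.111 = 3.180 days.
Z = (33 − 30) / 3.180 = 0.943
P(T ≤ 33) = Φ(0.943) ≈ 0.827

0.827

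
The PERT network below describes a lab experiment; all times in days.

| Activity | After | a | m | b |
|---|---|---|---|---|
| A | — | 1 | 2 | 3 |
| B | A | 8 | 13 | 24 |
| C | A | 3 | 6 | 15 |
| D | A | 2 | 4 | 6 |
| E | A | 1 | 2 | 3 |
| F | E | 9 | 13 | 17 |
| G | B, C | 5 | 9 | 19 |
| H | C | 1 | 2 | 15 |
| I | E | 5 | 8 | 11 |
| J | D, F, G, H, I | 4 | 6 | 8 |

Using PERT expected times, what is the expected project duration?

te_A = (1 + 4·2 + 3)/6 = 12/6 = 2
te_B = (8 + 4·13 + 24)/6 = 84/6 = 14
te_C = (3 + 4·6 + 15)/6 = 42/6 = 7
te_D = (2 + 4·4 + 6)/6 = 24/6 = 4
te_E = (1 + 4·2 + 3)/6 = 12/6 = 2
te_F = (9 + 4·13 + 17)/6 = 78/6 = 13
te_G = (5 + 4·9 + 19)/6 = 60/6 = 10
te_H = (1 + 4·2 + 15)/6 = 24/6 = 4
te_I = (5 + 4·8 + 11)/6 = 48/6 = 8
te_J = (4 + 4·6 + 8)/6 = 36/6 = 6

Forward pass:
ES_A = 0; EF_A = 2
ES_B = 2; EF_B = 2+14 = 16
ES_C = 2; EF_C = 2+7 = 9
ES_D = 2; EF_D = 2+4 = 6
ES_E = 2; EF_E = 2+2 = 4
ES_F = 4; EF_F = 4+13 = 17
ES_G = max(EF_B=16, EF_C=9) = 16; EF_G = 16+10 = 26
ES_H = 9; EF_H = 9+4 = 13
ES_I = 4; EF_I = 4+8 = 12
ES_J = max(EF_D=6, EF_F=17, EF_G=26, EF_H=13, EF_I=12) = 26; EF_J = 26+6 = 32
Expected project duration μ = 32 days. Critical path: A → B → G → J.

32 days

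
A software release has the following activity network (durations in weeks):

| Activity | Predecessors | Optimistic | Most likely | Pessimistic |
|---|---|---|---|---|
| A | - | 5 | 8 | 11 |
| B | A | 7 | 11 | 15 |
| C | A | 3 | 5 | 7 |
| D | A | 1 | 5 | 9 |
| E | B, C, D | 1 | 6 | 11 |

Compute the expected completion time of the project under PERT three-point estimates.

te_A = (5 + 4·8 + 11)/6 = 48/6 = 8
te_B = (7 + 4·11 + 15)/6 = 66/6 = 11
te_C = (3 + 4·5 + 7)/6 = 30/6 = 5
te_D = (1 + 4·5 + 9)/6 = 30/6 = 5
te_E = (1 + 4·6 + 11)/6 = 36/6 = 6

Forward pass:
ES_A = 0; EF_A = 8
ES_B = 8; EF_B = 8+11 = 19
ES_C = 8; EF_C = 8+5 = 13
ES_D = 8; EF_D = 8+5 = 13
ES_E = max(EF_B=19, EF_C=13, EF_D=13) = 19; EF_E = 19+6 = 25
Expected project duration μ = 25 weeks. Critical path: A → B → E.

25 weeks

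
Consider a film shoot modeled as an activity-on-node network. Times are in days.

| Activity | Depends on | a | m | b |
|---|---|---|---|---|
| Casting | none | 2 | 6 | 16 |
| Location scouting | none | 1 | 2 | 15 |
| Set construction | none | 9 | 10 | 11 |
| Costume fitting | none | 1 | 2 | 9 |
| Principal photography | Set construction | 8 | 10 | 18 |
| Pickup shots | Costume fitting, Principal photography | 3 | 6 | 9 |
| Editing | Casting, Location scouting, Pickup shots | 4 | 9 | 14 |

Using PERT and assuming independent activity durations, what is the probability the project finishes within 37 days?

0.651

te_Casting = (2 + 4·6 + 16)/6 = 42/6 = 7; σ²_Casting = ((16−2)/6)² = 5.444
te_Location scouting = (1 + 4·2 + 15)/6 = 24/6 = 4; σ²_Location scouting = ((15−1)/6)² = 5.444
te_Set construction = (9 + 4·10 + 11)/6 = 60/6 = 10; σ²_Set construction = ((11−9)/6)² = 0.111
te_Costume fitting = (1 + 4·2 + 9)/6 = 18/6 = 3; σ²_Costume fitting = ((9−1)/6)² = 1.778
te_Principal photography = (8 + 4·10 + 18)/6 = 66/6 = 11; σ²_Principal photography = ((18−8)/6)² = 2.778
te_Pickup shots = (3 + 4·6 + 9)/6 = 36/6 = 6; σ²_Pickup shots = ((9−3)/6)² = 1.000
te_Editing = (4 + 4·9 + 14)/6 = 54/6 = 9; σ²_Editing = ((14−4)/6)² = 2.778

Forward pass:
ES_Casting = 0; EF_Casting = 7
ES_Location scouting = 0; EF_Location scouting = 4
ES_Set construction = 0; EF_Set construction = 10
ES_Costume fitting = 0; EF_Costume fitting = 3
ES_Principal photography = 10; EF_Principal photography = 10+11 = 21
ES_Pickup shots = max(EF_Costume fitting=3, EF_Principal photography=21) = 21; EF_Pickup shots = 21+6 = 27
ES_Editing = max(EF_Casting=7, EF_Location scouting=4, EF_Pickup shots=27) = 27; EF_Editing = 27+9 = 36
Expected project duration μ = 36 days. Critical path: Set construction → Principal photography → Pickup shots → Editing.

Variance along critical path = 0.111 + 2.778 + 1.000 + 2.778 = 6.667; σ = √6.667 = 2.582 days.
Z = (37 − 36) / 2.582 = 0.387
P(T ≤ 37) = Φ(0.387) ≈ 0.651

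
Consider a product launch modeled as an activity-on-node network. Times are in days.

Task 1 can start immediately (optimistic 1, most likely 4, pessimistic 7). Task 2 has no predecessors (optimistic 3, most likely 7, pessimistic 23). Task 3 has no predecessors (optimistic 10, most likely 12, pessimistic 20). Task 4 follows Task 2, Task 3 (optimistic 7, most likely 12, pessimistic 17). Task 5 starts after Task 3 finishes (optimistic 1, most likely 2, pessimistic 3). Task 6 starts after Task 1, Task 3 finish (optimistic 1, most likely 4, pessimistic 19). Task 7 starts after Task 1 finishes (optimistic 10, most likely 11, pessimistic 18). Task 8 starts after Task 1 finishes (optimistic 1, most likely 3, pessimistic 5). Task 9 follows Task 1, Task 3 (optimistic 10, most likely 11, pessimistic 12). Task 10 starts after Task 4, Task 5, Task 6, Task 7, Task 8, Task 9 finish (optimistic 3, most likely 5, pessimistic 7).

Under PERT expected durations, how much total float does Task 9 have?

te_Task 1 = (1 + 4·4 + 7)/6 = 24/6 = 4
te_Task 2 = (3 + 4·7 + 23)/6 = 54/6 = 9
te_Task 3 = (10 + 4·12 + 20)/6 = 78/6 = 13
te_Task 4 = (7 + 4·12 + 17)/6 = 72/6 = 12
te_Task 5 = (1 + 4·2 + 3)/6 = 12/6 = 2
te_Task 6 = (1 + 4·4 + 19)/6 = 36/6 = 6
te_Task 7 = (10 + 4·11 + 18)/6 = 72/6 = 12
te_Task 8 = (1 + 4·3 + 5)/6 = 18/6 = 3
te_Task 9 = (10 + 4·11 + 12)/6 = 66/6 = 11
te_Task 10 = (3 + 4·5 + 7)/6 = 30/6 = 5

Forward pass:
ES_Task 1 = 0; EF_Task 1 = 4
ES_Task 2 = 0; EF_Task 2 = 9
ES_Task 3 = 0; EF_Task 3 = 13
ES_Task 4 = max(EF_Task 2=9, EF_Task 3=13) = 13; EF_Task 4 = 13+12 = 25
ES_Task 5 = 13; EF_Task 5 = 13+2 = 15
ES_Task 6 = max(EF_Task 1=4, EF_Task 3=13) = 13; EF_Task 6 = 13+6 = 19
ES_Task 7 = 4; EF_Task 7 = 4+12 = 16
ES_Task 8 = 4; EF_Task 8 = 4+3 = 7
ES_Task 9 = max(EF_Task 1=4, EF_Task 3=13) = 13; EF_Task 9 = 13+11 = 24
ES_Task 10 = max(EF_Task 4=25, EF_Task 5=15, EF_Task 6=19, EF_Task 7=16, EF_Task 8=7, EF_Task 9=24) = 25; EF_Task 10 = 25+5 = 30
Expected project duration μ = 30 days. Critical path: Task 3 → Task 4 → Task 10.

Backward pass:
LF_Task 10 = 30; LS_Task 10 = 30−5 = 25
LF_Task 9 = LS_Task 10 = 25; LS_Task 9 = 25−11 = 14
LF_Task 8 = LS_Task 10 = 25; LS_Task 8 = 25−3 = 22
LF_Task 7 = LS_Task 10 = 25; LS_Task 7 = 25−12 = 13
LF_Task 6 = LS_Task 10 = 25; LS_Task 6 = 25−6 = 19
LF_Task 5 = LS_Task 10 = 25; LS_Task 5 = 25−2 = 23
LF_Task 4 = LS_Task 10 = 25; LS_Task 4 = 25−12 = 13
LF_Task 3 = min(LS_Task 4=13, LS_Task 5=23, LS_Task 6=19, LS_Task 9=14) = 13; LS_Task 3 = 13−13 = 0
LF_Task 2 = LS_Task 4 = 13; LS_Task 2 = 13−9 = 4
LF_Task 1 = min(LS_Task 6=19, LS_Task 7=13, LS_Task 8=22, LS_Task 9=14) = 13; LS_Task 1 = 13−4 = 9
Slack_Task 9 = LS_Task 9 − ES_Task 9 = 14 − 13 = 1

1 days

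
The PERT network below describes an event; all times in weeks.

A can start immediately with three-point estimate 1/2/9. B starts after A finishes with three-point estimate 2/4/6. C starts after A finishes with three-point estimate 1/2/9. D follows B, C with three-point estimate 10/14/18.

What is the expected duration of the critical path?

te_A = (1 + 4·2 + 9)/6 = 18/6 = 3
te_B = (2 + 4·4 + 6)/6 = 24/6 = 4
te_C = (1 + 4·2 + 9)/6 = 18/6 = 3
te_D = (10 + 4·14 + 18)/6 = 84/6 = 14

Forward pass:
ES_A = 0; EF_A = 3
ES_B = 3; EF_B = 3+4 = 7
ES_C = 3; EF_C = 3+3 = 6
ES_D = max(EF_B=7, EF_C=6) = 7; EF_D = 7+14 = 21
Expected project duration μ = 21 weeks. Critical path: A → B → D.

21 weeks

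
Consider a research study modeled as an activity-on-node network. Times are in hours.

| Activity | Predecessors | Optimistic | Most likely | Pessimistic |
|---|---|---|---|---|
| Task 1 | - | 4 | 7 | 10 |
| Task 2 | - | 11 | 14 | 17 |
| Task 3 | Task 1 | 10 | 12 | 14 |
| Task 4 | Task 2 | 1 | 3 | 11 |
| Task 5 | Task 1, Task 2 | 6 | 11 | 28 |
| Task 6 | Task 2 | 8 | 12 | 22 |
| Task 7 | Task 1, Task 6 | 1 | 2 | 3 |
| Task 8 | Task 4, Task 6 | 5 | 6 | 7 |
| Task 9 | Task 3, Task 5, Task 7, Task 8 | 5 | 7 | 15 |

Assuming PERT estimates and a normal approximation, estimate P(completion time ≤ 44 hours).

0.837

te_Task 1 = (4 + 4·7 + 10)/6 = 42/6 = 7; σ²_Task 1 = ((10−4)/6)² = 1.000
te_Task 2 = (11 + 4·14 + 17)/6 = 84/6 = 14; σ²_Task 2 = ((17−11)/6)² = 1.000
te_Task 3 = (10 + 4·12 + 14)/6 = 72/6 = 12; σ²_Task 3 = ((14−10)/6)² = 0.444
te_Task 4 = (1 + 4·3 + 11)/6 = 24/6 = 4; σ²_Task 4 = ((11−1)/6)² = 2.778
te_Task 5 = (6 + 4·11 + 28)/6 = 78/6 = 13; σ²_Task 5 = ((28−6)/6)² = 13.444
te_Task 6 = (8 + 4·12 + 22)/6 = 78/6 = 13; σ²_Task 6 = ((22−8)/6)² = 5.444
te_Task 7 = (1 + 4·2 + 3)/6 = 12/6 = 2; σ²_Task 7 = ((3−1)/6)² = 0.111
te_Task 8 = (5 + 4·6 + 7)/6 = 36/6 = 6; σ²_Task 8 = ((7−5)/6)² = 0.111
te_Task 9 = (5 + 4·7 + 15)/6 = 48/6 = 8; σ²_Task 9 = ((15−5)/6)² = 2.778

Forward pass:
ES_Task 1 = 0; EF_Task 1 = 7
ES_Task 2 = 0; EF_Task 2 = 14
ES_Task 3 = 7; EF_Task 3 = 7+12 = 19
ES_Task 4 = 14; EF_Task 4 = 14+4 = 18
ES_Task 5 = max(EF_Task 1=7, EF_Task 2=14) = 14; EF_Task 5 = 14+13 = 27
ES_Task 6 = 14; EF_Task 6 = 14+13 = 27
ES_Task 7 = max(EF_Task 1=7, EF_Task 6=27) = 27; EF_Task 7 = 27+2 = 29
ES_Task 8 = max(EF_Task 4=18, EF_Task 6=27) = 27; EF_Task 8 = 27+6 = 33
ES_Task 9 = max(EF_Task 3=19, EF_Task 5=27, EF_Task 7=29, EF_Task 8=33) = 33; EF_Task 9 = 33+8 = 41
Expected project duration μ = 41 hours. Critical path: Task 2 → Task 6 → Task 8 → Task 9.

Variance along critical path = 1.000 + 5.444 + 0.111 + 2.778 = 9.333; σ = √9.333 = 3.055 hours.
Z = (44 − 41) / 3.055 = 0.982
P(T ≤ 44) = Φ(0.982) ≈ 0.837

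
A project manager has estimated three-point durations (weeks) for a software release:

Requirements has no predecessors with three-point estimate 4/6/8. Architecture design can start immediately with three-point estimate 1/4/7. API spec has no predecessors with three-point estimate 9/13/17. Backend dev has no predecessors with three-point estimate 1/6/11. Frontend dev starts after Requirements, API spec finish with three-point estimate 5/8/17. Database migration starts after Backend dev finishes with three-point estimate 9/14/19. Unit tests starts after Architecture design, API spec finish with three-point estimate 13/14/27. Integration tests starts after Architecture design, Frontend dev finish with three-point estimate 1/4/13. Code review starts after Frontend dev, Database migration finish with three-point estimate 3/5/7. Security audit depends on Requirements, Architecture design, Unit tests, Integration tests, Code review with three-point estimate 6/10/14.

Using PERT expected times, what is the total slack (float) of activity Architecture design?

te_Requirements = (4 + 4·6 + 8)/6 = 36/6 = 6
te_Architecture design = (1 + 4·4 + 7)/6 = 24/6 = 4
te_API spec = (9 + 4·13 + 17)/6 = 78/6 = 13
te_Backend dev = (1 + 4·6 + 11)/6 = 36/6 = 6
te_Frontend dev = (5 + 4·8 + 17)/6 = 54/6 = 9
te_Database migration = (9 + 4·14 + 19)/6 = 84/6 = 14
te_Unit tests = (13 + 4·14 + 27)/6 = 96/6 = 16
te_Integration tests = (1 + 4·4 + 13)/6 = 30/6 = 5
te_Code review = (3 + 4·5 + 7)/6 = 30/6 = 5
te_Security audit = (6 + 4·10 + 14)/6 = 60/6 = 10

Forward pass:
ES_Requirements = 0; EF_Requirements = 6
ES_Architecture design = 0; EF_Architecture design = 4
ES_API spec = 0; EF_API spec = 13
ES_Backend dev = 0; EF_Backend dev = 6
ES_Frontend dev = max(EF_Requirements=6, EF_API spec=13) = 13; EF_Frontend dev = 13+9 = 22
ES_Database migration = 6; EF_Database migration = 6+14 = 20
ES_Unit tests = max(EF_Architecture design=4, EF_API spec=13) = 13; EF_Unit tests = 13+16 = 29
ES_Integration tests = max(EF_Architecture design=4, EF_Frontend dev=22) = 22; EF_Integration tests = 22+5 = 27
ES_Code review = max(EF_Frontend dev=22, EF_Database migration=20) = 22; EF_Code review = 22+5 = 27
ES_Security audit = max(EF_Requirements=6, EF_Architecture design=4, EF_Unit tests=29, EF_Integration tests=27, EF_Code review=27) = 29; EF_Security audit = 29+10 = 39
Expected project duration μ = 39 weeks. Critical path: API spec → Unit tests → Security audit.

Backward pass:
LF_Security audit = 39; LS_Security audit = 39−10 = 29
LF_Code review = LS_Security audit = 29; LS_Code review = 29−5 = 24
LF_Integration tests = LS_Security audit = 29; LS_Integration tests = 29−5 = 24
LF_Unit tests = LS_Security audit = 29; LS_Unit tests = 29−16 = 13
LF_Database migration = LS_Code review = 24; LS_Database migration = 24−14 = 10
LF_Frontend dev = min(LS_Integration tests=24, LS_Code review=24) = 24; LS_Frontend dev = 24−9 = 15
LF_Backend dev = LS_Database migration = 10; LS_Backend dev = 10−6 = 4
LF_API spec = min(LS_Frontend dev=15, LS_Unit tests=13) = 13; LS_API spec = 13−13 = 0
LF_Architecture design = min(LS_Unit tests=13, LS_Integration tests=24, LS_Security audit=29) = 13; LS_Architecture design = 13−4 = 9
LF_Requirements = min(LS_Frontend dev=15, LS_Security audit=29) = 15; LS_Requirements = 15−6 = 9
Slack_Architecture design = LS_Architecture design − ES_Architecture design = 9 − 0 = 9

9 weeks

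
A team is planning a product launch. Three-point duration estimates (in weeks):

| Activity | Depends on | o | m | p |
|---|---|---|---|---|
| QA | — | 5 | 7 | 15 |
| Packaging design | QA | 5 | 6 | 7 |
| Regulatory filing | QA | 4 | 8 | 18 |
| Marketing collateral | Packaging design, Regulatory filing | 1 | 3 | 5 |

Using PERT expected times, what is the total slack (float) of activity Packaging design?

3 weeks

te_QA = (5 + 4·7 + 15)/6 = 48/6 = 8
te_Packaging design = (5 + 4·6 + 7)/6 = 36/6 = 6
te_Regulatory filing = (4 + 4·8 + 18)/6 = 54/6 = 9
te_Marketing collateral = (1 + 4·3 + 5)/6 = 18/6 = 3

Forward pass:
ES_QA = 0; EF_QA = 8
ES_Packaging design = 8; EF_Packaging design = 8+6 = 14
ES_Regulatory filing = 8; EF_Regulatory filing = 8+9 = 17
ES_Marketing collateral = max(EF_Packaging design=14, EF_Regulatory filing=17) = 17; EF_Marketing collateral = 17+3 = 20
Expected project duration μ = 20 weeks. Critical path: QA → Regulatory filing → Marketing collateral.

Backward pass:
LF_Marketing collateral = 20; LS_Marketing collateral = 20−3 = 17
LF_Regulatory filing = LS_Marketing collateral = 17; LS_Regulatory filing = 17−9 = 8
LF_Packaging design = LS_Marketing collateral = 17; LS_Packaging design = 17−6 = 11
LF_QA = min(LS_Packaging design=11, LS_Regulatory filing=8) = 8; LS_QA = 8−8 = 0
Slack_Packaging design = LS_Packaging design − ES_Packaging design = 11 − 8 = 3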